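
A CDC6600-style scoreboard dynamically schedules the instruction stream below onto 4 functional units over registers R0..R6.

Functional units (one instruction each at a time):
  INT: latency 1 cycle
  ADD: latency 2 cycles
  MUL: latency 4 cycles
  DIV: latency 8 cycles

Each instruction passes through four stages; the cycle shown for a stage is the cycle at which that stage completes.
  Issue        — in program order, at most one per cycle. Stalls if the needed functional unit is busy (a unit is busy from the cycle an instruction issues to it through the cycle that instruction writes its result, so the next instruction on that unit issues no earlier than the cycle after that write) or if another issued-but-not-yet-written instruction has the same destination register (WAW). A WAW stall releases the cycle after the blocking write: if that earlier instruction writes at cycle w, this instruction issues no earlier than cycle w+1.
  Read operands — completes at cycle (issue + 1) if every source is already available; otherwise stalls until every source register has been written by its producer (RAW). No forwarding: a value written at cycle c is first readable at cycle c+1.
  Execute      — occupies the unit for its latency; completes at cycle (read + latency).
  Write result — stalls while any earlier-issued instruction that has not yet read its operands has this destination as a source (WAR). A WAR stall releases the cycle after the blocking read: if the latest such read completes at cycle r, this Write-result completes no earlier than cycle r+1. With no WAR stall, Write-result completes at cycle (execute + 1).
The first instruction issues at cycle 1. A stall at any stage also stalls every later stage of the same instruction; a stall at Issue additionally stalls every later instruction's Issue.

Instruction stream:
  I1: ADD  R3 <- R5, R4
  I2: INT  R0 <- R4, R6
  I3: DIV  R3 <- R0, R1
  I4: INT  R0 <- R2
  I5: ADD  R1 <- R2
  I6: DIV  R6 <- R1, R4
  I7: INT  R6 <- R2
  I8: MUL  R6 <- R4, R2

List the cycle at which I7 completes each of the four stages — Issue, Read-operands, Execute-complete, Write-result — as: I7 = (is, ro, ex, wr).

I7 = (28, 29, 30, 31)

[1] I1→ADD
[2] I1 RO · I2→INT
[3] I2 RO
[4] I1 EX · I2 EX
[5] I1 WR R3 · I2 WR R0
[6] I3→DIV
[7] I3 RO · I4→INT
[8] I4 RO · I5→ADD
[9] I4 EX · I5 RO
[10] I4 WR R0
[11] I5 EX
[12] I5 WR R1
[15] I3 EX
[16] I3 WR R3
[17] I6→DIV
[18] I6 RO
[26] I6 EX
[27] I6 WR R6
[28] I7→INT
[29] I7 RO
[30] I7 EX
[31] I7 WR R6
[32] I8→MUL
[33] I8 RO
[37] I8 EX
[38] I8 WR R6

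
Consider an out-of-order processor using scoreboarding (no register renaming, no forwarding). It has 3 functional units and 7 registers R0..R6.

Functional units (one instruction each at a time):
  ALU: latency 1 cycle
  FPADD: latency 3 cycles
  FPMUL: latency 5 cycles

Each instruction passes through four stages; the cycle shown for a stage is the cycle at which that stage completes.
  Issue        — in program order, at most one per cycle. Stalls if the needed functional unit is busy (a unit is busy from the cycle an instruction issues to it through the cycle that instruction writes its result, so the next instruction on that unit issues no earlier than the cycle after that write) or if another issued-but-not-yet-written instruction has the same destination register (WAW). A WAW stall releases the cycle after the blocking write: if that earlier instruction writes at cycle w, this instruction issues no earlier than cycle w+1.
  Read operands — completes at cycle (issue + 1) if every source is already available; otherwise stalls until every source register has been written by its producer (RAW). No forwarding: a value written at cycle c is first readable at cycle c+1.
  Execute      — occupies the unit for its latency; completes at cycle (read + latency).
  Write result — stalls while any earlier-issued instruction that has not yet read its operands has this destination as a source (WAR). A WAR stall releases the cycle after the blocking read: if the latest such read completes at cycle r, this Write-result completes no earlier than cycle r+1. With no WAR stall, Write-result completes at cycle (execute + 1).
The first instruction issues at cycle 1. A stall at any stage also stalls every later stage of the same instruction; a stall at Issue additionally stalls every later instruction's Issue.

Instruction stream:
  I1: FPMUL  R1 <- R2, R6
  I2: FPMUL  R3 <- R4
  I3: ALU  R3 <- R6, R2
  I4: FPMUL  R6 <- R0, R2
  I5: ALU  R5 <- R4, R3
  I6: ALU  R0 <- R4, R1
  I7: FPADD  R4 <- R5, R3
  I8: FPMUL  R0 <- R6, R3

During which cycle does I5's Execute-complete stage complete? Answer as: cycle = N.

cycle = 23

I1 -> (1, 2, 7, 8)
I2 -> (9, 10, 15, 16)  // struct: FPMUL busy until I1 writes@8
I3 -> (17, 18, 19, 20)  // WAW R3: wait I2 write@16
I4 -> (18, 19, 24, 25)
I5 -> (21, 22, 23, 24)  // struct: ALU busy until I3 writes@20
I6 -> (25, 26, 27, 28)  // struct: ALU busy until I5 writes@24
I7 -> (26, 27, 30, 31)
I8 -> (29, 30, 35, 36)  // WAW R0: wait I6 write@28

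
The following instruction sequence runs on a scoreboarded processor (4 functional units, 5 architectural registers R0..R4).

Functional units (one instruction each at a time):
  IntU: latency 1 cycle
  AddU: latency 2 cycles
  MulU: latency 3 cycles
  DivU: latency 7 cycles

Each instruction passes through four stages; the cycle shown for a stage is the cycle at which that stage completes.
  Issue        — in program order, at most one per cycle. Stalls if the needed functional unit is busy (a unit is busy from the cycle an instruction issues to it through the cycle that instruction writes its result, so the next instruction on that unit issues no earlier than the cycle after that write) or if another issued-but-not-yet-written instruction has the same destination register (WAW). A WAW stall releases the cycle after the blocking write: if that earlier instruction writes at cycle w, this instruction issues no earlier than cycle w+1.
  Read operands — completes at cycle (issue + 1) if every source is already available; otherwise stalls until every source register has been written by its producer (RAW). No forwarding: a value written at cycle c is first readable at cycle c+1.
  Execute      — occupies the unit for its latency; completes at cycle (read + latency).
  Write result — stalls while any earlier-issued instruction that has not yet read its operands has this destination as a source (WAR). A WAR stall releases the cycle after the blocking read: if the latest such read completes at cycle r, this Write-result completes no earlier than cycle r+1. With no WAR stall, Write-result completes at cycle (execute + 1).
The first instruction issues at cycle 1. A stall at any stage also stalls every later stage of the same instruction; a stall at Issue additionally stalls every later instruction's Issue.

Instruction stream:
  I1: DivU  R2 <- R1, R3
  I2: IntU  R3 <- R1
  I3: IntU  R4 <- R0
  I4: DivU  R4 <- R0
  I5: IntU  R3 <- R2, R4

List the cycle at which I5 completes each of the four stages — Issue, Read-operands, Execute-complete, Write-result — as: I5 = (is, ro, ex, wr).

t=1  I1 issues→DivU
t=2  I1 reads · I2 issues→IntU
t=3  I2 reads
t=4  I2 exec-done
t=5  I2 writes R3
t=6  I3 issues→IntU
t=7  I3 reads
t=8  I3 exec-done
t=9  I1 exec-done · I3 writes R4
t=10  I1 writes R2
t=11  I4 issues→DivU
t=12  I4 reads · I5 issues→IntU
t=19  I4 exec-done
t=20  I4 writes R4
t=21  I5 reads
t=22  I5 exec-done
t=23  I5 writes R3

I5 = (12, 21, 22, 23)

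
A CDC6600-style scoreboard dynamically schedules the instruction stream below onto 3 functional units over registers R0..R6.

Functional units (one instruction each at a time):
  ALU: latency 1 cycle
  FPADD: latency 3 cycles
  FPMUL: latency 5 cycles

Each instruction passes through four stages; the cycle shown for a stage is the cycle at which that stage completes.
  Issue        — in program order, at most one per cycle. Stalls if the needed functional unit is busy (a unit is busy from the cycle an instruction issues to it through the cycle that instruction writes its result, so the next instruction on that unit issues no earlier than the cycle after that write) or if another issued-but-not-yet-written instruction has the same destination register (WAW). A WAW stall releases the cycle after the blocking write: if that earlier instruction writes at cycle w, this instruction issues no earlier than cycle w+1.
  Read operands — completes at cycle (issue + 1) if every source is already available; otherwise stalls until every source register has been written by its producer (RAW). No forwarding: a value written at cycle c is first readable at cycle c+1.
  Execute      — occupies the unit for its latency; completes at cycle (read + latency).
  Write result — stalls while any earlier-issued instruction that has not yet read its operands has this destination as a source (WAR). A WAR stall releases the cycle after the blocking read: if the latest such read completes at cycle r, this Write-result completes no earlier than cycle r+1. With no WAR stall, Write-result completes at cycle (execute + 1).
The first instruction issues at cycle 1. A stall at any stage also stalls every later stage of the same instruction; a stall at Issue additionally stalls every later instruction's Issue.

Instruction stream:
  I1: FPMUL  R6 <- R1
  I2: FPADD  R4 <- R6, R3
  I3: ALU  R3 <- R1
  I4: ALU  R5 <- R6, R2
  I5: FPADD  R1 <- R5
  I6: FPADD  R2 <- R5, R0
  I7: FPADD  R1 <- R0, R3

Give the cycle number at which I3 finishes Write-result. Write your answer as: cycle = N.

cycle = 10

t=1  I1→FPMUL
t=2  I1 RO · I2→FPADD
t=3  I3→ALU
t=4  I3 RO
t=5  I3 EX
t=7  I1 EX
t=8  I1 WR R6
t=9  I2 RO
t=10  I3 WR R3
t=11  I4→ALU
t=12  I2 EX · I4 RO
t=13  I2 WR R4 · I4 EX
t=14  I4 WR R5 · I5→FPADD
t=15  I5 RO
t=18  I5 EX
t=19  I5 WR R1
t=20  I6→FPADD
t=21  I6 RO
t=24  I6 EX
t=25  I6 WR R2
t=26  I7→FPADD
t=27  I7 RO
t=30  I7 EX
t=31  I7 WR R1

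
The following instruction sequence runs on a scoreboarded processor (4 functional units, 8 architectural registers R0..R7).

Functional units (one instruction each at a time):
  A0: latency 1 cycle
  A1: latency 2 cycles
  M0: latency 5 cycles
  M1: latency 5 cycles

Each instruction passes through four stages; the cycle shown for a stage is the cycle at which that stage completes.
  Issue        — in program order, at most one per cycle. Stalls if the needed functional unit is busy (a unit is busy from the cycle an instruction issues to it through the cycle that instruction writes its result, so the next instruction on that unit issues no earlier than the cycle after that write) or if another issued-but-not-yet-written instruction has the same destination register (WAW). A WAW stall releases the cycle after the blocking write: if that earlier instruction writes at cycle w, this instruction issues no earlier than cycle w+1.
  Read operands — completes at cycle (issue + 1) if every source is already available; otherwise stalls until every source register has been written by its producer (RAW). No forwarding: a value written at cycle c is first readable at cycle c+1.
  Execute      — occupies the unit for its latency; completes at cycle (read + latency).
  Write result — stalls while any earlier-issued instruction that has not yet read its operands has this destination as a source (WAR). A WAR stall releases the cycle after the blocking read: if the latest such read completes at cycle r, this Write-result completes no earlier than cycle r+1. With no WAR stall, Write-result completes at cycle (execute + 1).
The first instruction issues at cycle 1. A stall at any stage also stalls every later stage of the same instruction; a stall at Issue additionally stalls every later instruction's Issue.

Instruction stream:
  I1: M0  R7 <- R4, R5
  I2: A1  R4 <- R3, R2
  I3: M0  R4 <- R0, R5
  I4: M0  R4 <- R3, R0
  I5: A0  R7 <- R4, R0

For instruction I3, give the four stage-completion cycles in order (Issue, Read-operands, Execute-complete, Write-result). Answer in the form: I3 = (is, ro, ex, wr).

I3 = (9, 10, 15, 16)

t=1  I1→M0
t=2  I1 RO | I2→A1
t=3  I2 RO
t=5  I2 EX
t=6  I2 WR R4
t=7  I1 EX
t=8  I1 WR R7
t=9  I3→M0
t=10  I3 RO
t=15  I3 EX
t=16  I3 WR R4
t=17  I4→M0
t=18  I4 RO | I5→A0
t=23  I4 EX
t=24  I4 WR R4
t=25  I5 RO
t=26  I5 EX
t=27  I5 WR R7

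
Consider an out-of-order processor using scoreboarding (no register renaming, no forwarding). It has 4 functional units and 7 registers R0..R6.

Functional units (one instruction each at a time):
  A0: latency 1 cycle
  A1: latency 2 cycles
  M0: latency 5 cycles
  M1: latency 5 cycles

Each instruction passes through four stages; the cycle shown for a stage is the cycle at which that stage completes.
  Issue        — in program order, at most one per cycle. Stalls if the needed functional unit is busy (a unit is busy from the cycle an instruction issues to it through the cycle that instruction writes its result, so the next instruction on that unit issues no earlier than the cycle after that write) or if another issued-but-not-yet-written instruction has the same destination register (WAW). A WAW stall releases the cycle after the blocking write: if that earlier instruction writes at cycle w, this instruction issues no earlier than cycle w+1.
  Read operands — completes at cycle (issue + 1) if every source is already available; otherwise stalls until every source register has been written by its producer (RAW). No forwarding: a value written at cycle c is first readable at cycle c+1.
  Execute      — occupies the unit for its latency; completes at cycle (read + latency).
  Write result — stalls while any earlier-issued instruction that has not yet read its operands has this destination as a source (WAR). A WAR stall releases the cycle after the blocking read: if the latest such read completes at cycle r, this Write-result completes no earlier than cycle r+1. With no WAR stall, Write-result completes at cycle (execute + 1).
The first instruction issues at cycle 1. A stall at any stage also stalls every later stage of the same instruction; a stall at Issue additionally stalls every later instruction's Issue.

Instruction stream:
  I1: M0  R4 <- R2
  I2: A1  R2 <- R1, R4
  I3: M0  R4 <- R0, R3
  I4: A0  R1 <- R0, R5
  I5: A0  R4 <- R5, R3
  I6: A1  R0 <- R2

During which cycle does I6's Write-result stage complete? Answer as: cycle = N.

cycle = 22

[1] I1 issues→M0
[2] I1 reads, I2 issues→A1
[7] I1 exec-done
[8] I1 writes R4
[9] I2 reads, I3 issues→M0
[10] I3 reads, I4 issues→A0
[11] I2 exec-done, I4 reads
[12] I2 writes R2, I4 exec-done
[13] I4 writes R1
[15] I3 exec-done
[16] I3 writes R4
[17] I5 issues→A0
[18] I5 reads, I6 issues→A1
[19] I5 exec-done, I6 reads
[20] I5 writes R4
[21] I6 exec-done
[22] I6 writes R0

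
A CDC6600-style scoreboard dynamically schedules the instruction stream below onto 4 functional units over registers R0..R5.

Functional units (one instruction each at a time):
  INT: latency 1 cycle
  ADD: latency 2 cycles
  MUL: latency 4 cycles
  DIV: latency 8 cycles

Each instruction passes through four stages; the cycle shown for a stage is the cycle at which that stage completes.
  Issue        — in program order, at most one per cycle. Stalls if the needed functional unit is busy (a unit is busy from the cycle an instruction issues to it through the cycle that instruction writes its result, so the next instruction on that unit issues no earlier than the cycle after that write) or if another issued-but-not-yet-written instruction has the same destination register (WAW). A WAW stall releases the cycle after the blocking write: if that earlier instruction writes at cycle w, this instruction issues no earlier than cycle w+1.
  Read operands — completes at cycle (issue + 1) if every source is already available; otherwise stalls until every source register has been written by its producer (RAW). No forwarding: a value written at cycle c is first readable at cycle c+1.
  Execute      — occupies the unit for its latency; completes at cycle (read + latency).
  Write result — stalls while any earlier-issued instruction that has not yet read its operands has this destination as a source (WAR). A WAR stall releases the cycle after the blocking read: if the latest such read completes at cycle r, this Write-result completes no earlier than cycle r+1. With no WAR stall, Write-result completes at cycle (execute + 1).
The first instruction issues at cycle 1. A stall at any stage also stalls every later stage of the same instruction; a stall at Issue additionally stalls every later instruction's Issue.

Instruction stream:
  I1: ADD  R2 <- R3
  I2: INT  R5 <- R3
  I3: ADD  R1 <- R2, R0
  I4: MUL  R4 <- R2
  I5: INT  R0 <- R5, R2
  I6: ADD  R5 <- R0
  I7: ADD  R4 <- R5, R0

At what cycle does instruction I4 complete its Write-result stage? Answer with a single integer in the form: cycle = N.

[I1] 1/2/4/5
[I2] 2/3/4/5
[I3] 6/7/9/10  (struct: ADD busy until I1 writes@5)
[I4] 7/8/12/13
[I5] 8/9/10/11
[I6] 11/12/14/15  (struct: ADD busy until I3 writes@10)
[I7] 16/17/19/20  (struct: ADD busy until I6 writes@15)

cycle = 13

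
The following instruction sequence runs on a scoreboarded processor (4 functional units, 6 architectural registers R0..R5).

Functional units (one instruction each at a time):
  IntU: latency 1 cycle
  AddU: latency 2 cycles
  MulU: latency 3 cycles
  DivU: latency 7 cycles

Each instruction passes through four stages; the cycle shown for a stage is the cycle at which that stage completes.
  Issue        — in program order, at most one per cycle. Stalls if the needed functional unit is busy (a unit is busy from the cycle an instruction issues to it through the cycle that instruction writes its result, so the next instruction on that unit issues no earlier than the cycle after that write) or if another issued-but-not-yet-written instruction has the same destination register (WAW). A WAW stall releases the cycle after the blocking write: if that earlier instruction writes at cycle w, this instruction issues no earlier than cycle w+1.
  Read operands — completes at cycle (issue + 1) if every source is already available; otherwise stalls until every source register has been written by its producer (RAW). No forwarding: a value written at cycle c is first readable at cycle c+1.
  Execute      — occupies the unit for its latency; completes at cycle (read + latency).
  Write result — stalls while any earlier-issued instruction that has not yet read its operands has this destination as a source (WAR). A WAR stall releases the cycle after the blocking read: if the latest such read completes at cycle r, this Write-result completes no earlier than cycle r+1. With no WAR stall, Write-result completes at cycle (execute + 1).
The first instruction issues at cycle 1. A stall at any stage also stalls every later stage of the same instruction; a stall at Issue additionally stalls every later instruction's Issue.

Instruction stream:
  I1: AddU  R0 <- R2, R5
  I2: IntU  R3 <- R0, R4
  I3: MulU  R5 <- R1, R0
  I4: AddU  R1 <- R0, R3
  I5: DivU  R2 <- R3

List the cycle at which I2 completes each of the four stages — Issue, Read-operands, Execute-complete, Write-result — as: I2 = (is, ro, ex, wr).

t=1  I1 issues→AddU
t=2  I1 reads · I2 issues→IntU
t=3  I3 issues→MulU
t=4  I1 exec-done
t=5  I1 writes R0
t=6  I2 reads · I3 reads · I4 issues→AddU
t=7  I2 exec-done · I5 issues→DivU
t=8  I2 writes R3
t=9  I3 exec-done · I4 reads · I5 reads
t=10  I3 writes R5
t=11  I4 exec-done
t=12  I4 writes R1
t=16  I5 exec-done
t=17  I5 writes R2

I2 = (2, 6, 7, 8)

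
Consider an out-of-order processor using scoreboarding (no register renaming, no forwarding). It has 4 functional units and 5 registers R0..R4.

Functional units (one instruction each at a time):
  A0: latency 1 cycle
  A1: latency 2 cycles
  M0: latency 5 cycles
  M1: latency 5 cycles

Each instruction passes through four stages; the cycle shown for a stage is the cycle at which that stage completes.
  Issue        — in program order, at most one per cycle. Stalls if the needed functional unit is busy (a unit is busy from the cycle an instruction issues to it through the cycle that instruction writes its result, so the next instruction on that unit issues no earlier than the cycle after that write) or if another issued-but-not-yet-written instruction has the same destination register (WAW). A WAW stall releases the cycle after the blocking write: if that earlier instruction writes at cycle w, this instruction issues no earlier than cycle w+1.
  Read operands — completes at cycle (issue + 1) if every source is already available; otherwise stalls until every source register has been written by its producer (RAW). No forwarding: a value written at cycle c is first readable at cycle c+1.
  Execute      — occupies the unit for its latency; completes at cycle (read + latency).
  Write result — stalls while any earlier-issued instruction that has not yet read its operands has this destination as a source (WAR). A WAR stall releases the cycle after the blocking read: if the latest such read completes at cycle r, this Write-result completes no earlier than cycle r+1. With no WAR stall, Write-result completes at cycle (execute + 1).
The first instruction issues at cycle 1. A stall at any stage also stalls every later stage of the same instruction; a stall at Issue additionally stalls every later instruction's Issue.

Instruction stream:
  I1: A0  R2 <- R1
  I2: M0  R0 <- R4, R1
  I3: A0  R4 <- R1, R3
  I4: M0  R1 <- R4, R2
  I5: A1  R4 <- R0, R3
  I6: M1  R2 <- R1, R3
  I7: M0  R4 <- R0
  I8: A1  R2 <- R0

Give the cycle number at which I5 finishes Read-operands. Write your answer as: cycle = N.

I1: IS=1 RO=2 EX=3 WR=4
I2: IS=2 RO=3 EX=8 WR=9
I3: IS=5 RO=6 EX=7 WR=8  [struct: A0 busy until I1 writes@4]
I4: IS=10 RO=11 EX=16 WR=17  [struct: M0 busy until I2 writes@9]
I5: IS=11 RO=12 EX=14 WR=15
I6: IS=12 RO=18 EX=23 WR=24  [RAW R1: wait I4 write@17]
I7: IS=18 RO=19 EX=24 WR=25  [struct: M0 busy until I4 writes@17]
I8: IS=25 RO=26 EX=28 WR=29  [WAW R2: wait I6 write@24]

cycle = 12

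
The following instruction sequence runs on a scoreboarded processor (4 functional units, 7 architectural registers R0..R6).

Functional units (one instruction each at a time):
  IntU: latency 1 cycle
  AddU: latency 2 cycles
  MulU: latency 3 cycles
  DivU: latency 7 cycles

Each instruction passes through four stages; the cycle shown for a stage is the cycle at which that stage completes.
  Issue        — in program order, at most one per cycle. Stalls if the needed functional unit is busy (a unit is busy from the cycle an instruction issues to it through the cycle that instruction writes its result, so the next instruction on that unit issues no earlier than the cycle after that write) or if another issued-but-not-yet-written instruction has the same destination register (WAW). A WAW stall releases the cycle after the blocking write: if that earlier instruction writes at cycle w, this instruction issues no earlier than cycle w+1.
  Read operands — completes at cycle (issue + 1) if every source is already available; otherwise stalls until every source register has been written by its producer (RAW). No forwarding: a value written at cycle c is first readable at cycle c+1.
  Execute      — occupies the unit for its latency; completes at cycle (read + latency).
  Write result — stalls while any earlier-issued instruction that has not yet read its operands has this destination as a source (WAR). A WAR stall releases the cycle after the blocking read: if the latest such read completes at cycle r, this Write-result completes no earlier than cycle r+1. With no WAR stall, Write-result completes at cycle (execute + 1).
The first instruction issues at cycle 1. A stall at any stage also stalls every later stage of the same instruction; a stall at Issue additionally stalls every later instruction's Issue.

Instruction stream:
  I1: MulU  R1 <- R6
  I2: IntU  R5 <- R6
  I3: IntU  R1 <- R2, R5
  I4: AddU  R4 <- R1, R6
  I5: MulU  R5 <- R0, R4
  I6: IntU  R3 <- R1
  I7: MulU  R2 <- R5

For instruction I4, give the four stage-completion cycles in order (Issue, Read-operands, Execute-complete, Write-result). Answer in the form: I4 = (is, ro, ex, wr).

I4 = (8, 11, 13, 14)

I1: IS=1 RO=2 EX=5 WR=6
I2: IS=2 RO=3 EX=4 WR=5
I3: IS=7 RO=8 EX=9 WR=10  [WAW R1: wait I1 write@6]
I4: IS=8 RO=11 EX=13 WR=14  [RAW R1: wait I3 write@10]
I5: IS=9 RO=15 EX=18 WR=19  [RAW R4: wait I4 write@14]
I6: IS=11 RO=12 EX=13 WR=14  [struct: IntU busy until I3 writes@10]
I7: IS=20 RO=21 EX=24 WR=25  [struct: MulU busy until I5 writes@19]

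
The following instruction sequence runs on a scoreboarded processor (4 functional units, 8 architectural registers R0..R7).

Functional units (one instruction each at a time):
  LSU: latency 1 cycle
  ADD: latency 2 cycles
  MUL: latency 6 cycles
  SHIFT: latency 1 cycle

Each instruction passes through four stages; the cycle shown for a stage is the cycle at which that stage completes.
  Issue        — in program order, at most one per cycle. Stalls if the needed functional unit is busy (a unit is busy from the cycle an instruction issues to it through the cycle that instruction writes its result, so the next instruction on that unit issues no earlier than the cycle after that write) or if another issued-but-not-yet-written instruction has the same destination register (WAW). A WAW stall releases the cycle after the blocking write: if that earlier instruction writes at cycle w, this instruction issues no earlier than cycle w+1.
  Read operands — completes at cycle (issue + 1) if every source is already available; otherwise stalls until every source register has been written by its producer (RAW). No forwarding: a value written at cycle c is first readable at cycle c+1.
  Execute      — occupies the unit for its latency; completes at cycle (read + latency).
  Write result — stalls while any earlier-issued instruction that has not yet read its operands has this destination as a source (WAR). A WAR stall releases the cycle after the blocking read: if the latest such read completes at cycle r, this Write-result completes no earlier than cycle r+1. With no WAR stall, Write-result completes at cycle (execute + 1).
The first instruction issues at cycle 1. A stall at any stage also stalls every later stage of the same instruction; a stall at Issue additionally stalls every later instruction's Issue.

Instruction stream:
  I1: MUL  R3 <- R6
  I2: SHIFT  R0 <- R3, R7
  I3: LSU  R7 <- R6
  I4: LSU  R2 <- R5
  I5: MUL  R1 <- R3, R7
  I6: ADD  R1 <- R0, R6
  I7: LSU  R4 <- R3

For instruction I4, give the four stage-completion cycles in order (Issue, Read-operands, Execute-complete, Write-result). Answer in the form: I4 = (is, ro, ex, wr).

I4 = (12, 13, 14, 15)

  I1 | 1 | 2 | 8 | 9
  I2 | 2 | 10 | 11 | 12   RAW R3: wait I1 write@9
  I3 | 3 | 4 | 5 | 11   WAR R7: wait I2 read@10
  I4 | 12 | 13 | 14 | 15   struct: LSU busy until I3 writes@11
  I5 | 13 | 14 | 20 | 21
  I6 | 22 | 23 | 25 | 26   WAW R1: wait I5 write@21
  I7 | 23 | 24 | 25 | 26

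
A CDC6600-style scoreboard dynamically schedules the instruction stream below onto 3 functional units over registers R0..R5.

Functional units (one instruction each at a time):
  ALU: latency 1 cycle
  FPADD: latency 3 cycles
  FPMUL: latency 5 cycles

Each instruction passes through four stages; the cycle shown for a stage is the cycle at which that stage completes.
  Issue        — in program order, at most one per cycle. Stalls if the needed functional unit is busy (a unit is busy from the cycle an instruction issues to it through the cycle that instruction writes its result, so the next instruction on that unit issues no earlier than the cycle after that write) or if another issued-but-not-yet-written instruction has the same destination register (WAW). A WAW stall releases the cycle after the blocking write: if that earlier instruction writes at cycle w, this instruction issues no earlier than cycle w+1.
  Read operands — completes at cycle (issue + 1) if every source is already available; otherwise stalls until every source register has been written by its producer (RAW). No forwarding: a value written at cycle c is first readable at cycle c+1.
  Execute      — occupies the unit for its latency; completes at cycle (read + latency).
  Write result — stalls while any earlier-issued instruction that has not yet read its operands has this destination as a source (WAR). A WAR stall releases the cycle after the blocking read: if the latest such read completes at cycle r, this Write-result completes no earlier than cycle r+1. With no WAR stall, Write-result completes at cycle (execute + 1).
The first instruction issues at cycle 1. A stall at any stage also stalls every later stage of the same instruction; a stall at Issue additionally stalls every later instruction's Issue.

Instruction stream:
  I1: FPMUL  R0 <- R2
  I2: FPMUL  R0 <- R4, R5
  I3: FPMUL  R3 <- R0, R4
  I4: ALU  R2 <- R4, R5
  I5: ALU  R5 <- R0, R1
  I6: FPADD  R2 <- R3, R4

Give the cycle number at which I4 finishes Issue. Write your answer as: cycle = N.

cycle = 18

cycle 1: I1→FPMUL
cycle 2: I1 RO
cycle 7: I1 EX
cycle 8: I1 WR R0
cycle 9: I2→FPMUL
cycle 10: I2 RO
cycle 15: I2 EX
cycle 16: I2 WR R0
cycle 17: I3→FPMUL
cycle 18: I3 RO; I4→ALU
cycle 19: I4 RO
cycle 20: I4 EX
cycle 21: I4 WR R2
cycle 22: I5→ALU
cycle 23: I3 EX; I5 RO; I6→FPADD
cycle 24: I3 WR R3; I5 EX
cycle 25: I5 WR R5; I6 RO
cycle 28: I6 EX
cycle 29: I6 WR R2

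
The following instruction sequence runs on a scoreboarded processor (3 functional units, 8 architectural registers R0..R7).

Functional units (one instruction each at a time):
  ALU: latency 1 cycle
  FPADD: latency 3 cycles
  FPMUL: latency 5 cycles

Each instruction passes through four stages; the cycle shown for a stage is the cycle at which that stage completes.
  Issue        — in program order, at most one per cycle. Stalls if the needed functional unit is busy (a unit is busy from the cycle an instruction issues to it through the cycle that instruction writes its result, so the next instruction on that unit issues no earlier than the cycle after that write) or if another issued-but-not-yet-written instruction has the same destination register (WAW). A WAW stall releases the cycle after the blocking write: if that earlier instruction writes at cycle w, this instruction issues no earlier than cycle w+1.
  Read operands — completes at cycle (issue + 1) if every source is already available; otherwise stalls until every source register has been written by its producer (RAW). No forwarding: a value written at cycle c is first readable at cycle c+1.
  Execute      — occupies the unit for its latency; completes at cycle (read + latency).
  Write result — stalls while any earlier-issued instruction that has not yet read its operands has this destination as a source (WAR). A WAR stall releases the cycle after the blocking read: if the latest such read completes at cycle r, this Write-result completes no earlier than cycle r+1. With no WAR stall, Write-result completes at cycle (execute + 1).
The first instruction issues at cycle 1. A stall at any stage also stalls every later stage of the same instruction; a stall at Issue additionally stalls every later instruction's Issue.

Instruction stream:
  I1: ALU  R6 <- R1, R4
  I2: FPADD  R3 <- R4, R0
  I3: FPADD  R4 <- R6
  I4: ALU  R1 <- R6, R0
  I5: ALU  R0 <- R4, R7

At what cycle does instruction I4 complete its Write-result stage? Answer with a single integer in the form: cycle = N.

cycle = 12

c1: I1 dispatched to ALU
c2: I1 operands ready; I2 dispatched to FPADD
c3: I1 complete; I2 operands ready
c4: R6←I1
c6: I2 complete
c7: R3←I2
c8: I3 dispatched to FPADD
c9: I3 operands ready; I4 dispatched to ALU
c10: I4 operands ready
c11: I4 complete
c12: I3 complete; R1←I4
c13: R4←I3; I5 dispatched to ALU
c14: I5 operands ready
c15: I5 complete
c16: R0←I5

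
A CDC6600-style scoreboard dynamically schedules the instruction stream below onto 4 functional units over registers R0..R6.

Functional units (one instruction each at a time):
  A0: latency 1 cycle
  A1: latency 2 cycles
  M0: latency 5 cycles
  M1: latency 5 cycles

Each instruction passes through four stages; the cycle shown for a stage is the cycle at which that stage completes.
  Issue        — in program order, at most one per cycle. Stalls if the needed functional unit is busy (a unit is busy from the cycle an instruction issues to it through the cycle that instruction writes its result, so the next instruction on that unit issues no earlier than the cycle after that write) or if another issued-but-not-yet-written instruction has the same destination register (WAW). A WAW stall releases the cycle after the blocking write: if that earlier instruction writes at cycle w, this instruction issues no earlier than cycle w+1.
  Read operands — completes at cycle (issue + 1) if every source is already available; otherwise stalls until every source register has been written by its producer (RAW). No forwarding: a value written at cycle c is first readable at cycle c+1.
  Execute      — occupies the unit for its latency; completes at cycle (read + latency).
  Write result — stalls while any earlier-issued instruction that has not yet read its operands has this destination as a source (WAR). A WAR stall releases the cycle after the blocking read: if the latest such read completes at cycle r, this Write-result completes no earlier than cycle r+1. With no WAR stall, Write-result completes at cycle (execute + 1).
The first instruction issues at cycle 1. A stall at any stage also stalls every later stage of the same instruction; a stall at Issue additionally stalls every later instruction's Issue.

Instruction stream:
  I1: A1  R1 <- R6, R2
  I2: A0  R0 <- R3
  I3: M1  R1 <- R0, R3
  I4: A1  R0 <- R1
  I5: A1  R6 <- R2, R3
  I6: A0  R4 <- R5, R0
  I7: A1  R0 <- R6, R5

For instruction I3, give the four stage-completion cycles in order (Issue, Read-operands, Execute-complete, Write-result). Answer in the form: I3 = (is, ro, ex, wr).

I1 -> (1, 2, 4, 5)
I2 -> (2, 3, 4, 5)
I3 -> (6, 7, 12, 13)  // WAW R1: wait I1 write@5
I4 -> (7, 14, 16, 17)  // RAW R1: wait I3 write@13
I5 -> (18, 19, 21, 22)  // struct: A1 busy until I4 writes@17
I6 -> (19, 20, 21, 22)
I7 -> (23, 24, 26, 27)  // struct: A1 busy until I5 writes@22

I3 = (6, 7, 12, 13)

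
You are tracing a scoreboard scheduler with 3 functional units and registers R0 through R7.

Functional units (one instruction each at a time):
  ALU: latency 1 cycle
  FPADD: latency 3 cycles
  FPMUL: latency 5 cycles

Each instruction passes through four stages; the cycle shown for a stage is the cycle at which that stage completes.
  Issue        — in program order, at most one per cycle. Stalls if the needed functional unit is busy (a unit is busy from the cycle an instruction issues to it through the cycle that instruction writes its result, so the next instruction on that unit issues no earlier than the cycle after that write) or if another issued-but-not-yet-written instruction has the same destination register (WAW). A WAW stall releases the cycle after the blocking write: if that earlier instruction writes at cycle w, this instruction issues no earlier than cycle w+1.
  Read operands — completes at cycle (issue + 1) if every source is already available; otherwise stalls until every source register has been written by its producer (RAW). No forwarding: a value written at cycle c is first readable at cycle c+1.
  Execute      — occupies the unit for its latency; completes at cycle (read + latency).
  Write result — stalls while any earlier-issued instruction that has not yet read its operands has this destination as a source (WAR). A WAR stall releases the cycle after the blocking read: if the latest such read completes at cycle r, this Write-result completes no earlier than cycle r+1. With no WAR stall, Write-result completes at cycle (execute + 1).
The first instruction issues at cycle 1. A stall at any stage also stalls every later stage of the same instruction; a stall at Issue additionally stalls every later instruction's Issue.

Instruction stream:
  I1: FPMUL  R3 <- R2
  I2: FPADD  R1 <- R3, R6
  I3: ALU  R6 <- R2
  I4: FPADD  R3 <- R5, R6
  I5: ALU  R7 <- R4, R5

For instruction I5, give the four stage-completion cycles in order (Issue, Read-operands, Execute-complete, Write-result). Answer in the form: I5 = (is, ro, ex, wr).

I5 = (15, 16, 17, 18)

[1] I1 dispatched to FPMUL
[2] I1 operands ready | I2 dispatched to FPADD
[3] I3 dispatched to ALU
[4] I3 operands ready
[5] I3 complete
[7] I1 complete
[8] R3←I1
[9] I2 operands ready
[10] R6←I3
[12] I2 complete
[13] R1←I2
[14] I4 dispatched to FPADD
[15] I4 operands ready | I5 dispatched to ALU
[16] I5 operands ready
[17] I5 complete
[18] I4 complete | R7←I5
[19] R3←I4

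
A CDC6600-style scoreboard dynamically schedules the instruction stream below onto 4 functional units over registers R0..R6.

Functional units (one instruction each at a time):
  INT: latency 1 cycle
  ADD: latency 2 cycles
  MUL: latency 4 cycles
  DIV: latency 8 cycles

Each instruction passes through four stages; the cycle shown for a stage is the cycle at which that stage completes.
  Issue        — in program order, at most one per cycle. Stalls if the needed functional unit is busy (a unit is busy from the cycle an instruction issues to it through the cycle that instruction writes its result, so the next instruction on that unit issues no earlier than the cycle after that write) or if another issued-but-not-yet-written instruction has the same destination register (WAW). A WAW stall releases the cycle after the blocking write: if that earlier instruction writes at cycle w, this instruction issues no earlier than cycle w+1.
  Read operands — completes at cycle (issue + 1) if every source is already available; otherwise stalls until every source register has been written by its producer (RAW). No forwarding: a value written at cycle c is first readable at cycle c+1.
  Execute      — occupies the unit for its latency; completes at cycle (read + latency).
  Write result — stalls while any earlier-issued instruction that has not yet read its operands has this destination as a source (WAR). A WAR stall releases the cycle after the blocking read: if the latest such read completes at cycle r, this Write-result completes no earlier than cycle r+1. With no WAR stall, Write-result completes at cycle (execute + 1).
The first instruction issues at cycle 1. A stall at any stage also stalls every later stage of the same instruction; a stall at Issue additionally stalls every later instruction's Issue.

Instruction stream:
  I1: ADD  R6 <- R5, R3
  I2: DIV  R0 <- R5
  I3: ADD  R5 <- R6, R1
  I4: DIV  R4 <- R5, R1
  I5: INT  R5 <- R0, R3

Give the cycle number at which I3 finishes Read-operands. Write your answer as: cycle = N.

[I1] 1/2/4/5
[I2] 2/3/11/12
[I3] 6/7/9/10  (struct: ADD busy until I1 writes@5)
[I4] 13/14/22/23  (struct: DIV busy until I2 writes@12)
[I5] 14/15/16/17

cycle = 7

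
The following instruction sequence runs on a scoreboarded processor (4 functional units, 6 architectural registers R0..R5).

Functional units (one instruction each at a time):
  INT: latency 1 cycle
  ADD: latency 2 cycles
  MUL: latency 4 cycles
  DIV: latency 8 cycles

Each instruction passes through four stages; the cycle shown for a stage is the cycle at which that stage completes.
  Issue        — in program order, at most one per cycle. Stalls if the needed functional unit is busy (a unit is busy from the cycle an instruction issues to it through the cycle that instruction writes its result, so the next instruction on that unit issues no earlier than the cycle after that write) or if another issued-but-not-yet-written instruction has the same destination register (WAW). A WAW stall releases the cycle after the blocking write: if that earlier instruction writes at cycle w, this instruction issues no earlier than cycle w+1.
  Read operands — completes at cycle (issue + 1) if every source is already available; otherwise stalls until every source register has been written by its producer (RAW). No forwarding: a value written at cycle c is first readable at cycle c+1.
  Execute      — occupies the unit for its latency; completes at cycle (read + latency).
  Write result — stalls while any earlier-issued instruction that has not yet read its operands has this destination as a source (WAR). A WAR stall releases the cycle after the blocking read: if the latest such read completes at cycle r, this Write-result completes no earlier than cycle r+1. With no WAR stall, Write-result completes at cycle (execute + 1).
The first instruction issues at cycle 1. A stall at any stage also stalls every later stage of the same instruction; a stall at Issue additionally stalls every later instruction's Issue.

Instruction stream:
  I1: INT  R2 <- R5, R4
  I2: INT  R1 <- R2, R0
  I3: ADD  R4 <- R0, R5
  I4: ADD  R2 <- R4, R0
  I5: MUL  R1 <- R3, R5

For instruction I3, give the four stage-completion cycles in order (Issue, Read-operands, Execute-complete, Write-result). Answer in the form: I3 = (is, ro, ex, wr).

I3 = (6, 7, 9, 10)

I1  is:1  ro:2  ex:3  wr:4
I2  is:5  ro:6  ex:7  wr:8  — struct: INT busy until I1 writes@4
I3  is:6  ro:7  ex:9  wr:10
I4  is:11  ro:12  ex:14  wr:15  — struct: ADD busy until I3 writes@10
I5  is:12  ro:13  ex:17  wr:18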